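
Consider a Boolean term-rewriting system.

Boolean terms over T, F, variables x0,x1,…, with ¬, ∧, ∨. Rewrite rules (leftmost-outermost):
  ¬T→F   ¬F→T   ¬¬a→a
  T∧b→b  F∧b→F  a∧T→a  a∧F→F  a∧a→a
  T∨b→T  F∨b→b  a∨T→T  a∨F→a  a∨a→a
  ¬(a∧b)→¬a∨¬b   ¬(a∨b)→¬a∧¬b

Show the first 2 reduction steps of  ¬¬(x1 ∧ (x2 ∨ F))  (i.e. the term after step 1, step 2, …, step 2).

Answer: after 2 steps: x1 ∧ x2

Derivation:
  start: ¬¬(x1 ∧ (x2 ∨ F))
  →1  x1 ∧ (x2 ∨ F)
  →2  x1 ∧ x2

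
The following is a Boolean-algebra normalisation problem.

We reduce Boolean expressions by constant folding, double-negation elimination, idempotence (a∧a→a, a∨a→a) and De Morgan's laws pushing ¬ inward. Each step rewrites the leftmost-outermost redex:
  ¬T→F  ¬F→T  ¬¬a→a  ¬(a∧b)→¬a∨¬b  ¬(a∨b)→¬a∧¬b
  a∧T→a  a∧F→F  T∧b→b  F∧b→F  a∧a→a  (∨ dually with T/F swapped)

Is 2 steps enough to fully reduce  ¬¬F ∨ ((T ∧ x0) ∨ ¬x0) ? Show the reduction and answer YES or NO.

  start: ¬¬F ∨ ((T ∧ x0) ∨ ¬x0)
  step 1: F ∨ ((T ∧ x0) ∨ ¬x0)
  step 2: (T ∧ x0) ∨ ¬x0

Answer: NO — after 2 steps the term is (T ∧ x0) ∨ ¬x0, not yet normal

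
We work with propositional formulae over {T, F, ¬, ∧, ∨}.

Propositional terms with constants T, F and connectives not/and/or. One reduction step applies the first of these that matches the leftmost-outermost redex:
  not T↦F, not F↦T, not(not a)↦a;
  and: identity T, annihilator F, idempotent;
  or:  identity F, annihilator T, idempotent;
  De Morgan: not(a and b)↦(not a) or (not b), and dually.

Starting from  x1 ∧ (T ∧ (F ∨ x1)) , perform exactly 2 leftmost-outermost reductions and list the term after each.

  start: x1 ∧ (T ∧ (F ∨ x1))
  [1] x1 ∧ (F ∨ x1)
  [2] x1 ∧ x1

Answer: after 2 steps: x1 ∧ x1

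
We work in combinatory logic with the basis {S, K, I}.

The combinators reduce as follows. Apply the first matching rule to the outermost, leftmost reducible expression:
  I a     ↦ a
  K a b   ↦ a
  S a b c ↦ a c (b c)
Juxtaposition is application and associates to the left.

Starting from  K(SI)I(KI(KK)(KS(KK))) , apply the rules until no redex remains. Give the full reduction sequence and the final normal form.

Answer: normal form = SIS  (in 4 steps)

Derivation:
  start: K(SI)I(KI(KK)(KS(KK)))
  step 1: SI(KI(KK)(KS(KK)))
  step 2: SI(I(KS(KK)))
  step 3: SI(KS(KK))
  step 4: SIS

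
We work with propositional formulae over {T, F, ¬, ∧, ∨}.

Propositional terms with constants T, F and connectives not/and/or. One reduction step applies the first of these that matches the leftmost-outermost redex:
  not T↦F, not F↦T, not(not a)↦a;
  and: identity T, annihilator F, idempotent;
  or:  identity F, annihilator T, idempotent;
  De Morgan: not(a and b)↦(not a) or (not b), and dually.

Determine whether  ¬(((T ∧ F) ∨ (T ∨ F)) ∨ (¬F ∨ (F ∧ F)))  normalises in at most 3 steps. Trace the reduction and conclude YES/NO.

  start: ¬(((T ∧ F) ∨ (T ∨ F)) ∨ (¬F ∨ (F ∧ F)))
  [1] ¬((T ∧ F) ∨ (T ∨ F)) ∧ ¬(¬F ∨ (F ∧ F))
  [2] (¬(T ∧ F) ∧ ¬(T ∨ F)) ∧ ¬(¬F ∨ (F ∧ F))
  [3] ((¬T ∨ ¬F) ∧ ¬(T ∨ F)) ∧ ¬(¬F ∨ (F ∧ F))

Answer: NO — after 3 steps the term is ((¬T ∨ ¬F) ∧ ¬(T ∨ F)) ∧ ¬(¬F ∨ (F ∧ F)), not yet normal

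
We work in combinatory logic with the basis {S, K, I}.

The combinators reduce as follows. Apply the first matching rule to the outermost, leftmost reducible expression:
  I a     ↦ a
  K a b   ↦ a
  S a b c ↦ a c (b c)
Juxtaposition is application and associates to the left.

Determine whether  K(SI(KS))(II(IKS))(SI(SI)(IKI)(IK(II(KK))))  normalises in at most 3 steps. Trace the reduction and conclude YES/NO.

Answer: NO — after 3 steps the term is SI(SI)(IKI)(IK(II(KK)))(KS(SI(SI)(IKI)(IK(II(KK))))), not yet normal

Working:
  start: K(SI(KS))(II(IKS))(SI(SI)(IKI)(IK(II(KK))))
  →1  SI(KS)(SI(SI)(IKI)(IK(II(KK))))
  →2  I(SI(SI)(IKI)(IK(II(KK))))(KS(SI(SI)(IKI)(IK(II(KK)))))
  →3  SI(SI)(IKI)(IK(II(KK)))(KS(SI(SI)(IKI)(IK(II(KK)))))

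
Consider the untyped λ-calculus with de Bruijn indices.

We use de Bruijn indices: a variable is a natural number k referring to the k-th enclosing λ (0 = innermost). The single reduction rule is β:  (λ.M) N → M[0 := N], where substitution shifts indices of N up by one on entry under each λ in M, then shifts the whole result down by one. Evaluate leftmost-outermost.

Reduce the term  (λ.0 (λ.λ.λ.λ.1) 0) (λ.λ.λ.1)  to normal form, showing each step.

Answer: normal form = λ.λ.λ.λ.1  (in 3 steps)

Reduction:
  start: (λ.0 (λ.λ.λ.λ.1) 0) (λ.λ.λ.1)
  [1] (λ.λ.λ.1) (λ.λ.λ.λ.1) (λ.λ.λ.1)
  [2] (λ.λ.1) (λ.λ.λ.1)
  [3] λ.λ.λ.λ.1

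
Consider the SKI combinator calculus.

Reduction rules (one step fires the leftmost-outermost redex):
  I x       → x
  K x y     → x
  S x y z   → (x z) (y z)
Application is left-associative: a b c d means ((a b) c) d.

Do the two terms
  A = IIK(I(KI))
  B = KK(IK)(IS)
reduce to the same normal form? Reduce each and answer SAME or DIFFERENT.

Answer: DIFFERENT — A ⇓ K(KI), B ⇓ KS

Derivation:
Term A:
  start: IIK(I(KI))
  step 1: IK(I(KI))
  step 2: K(I(KI))
  step 3: K(KI)

Term B:
  start: KK(IK)(IS)
  step 1: K(IS)
  step 2: KS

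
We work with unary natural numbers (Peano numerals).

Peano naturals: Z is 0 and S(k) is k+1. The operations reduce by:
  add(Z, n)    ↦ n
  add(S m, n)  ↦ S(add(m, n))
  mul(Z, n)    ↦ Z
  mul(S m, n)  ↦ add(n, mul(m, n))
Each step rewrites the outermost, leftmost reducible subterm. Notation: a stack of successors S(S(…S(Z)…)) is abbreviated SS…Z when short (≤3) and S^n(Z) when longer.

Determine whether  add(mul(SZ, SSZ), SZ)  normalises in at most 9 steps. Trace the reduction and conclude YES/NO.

Answer: YES — reaches normal form SSSZ in 8 ≤ 9 steps

Derivation:
  start: add(mul(SZ, SSZ), SZ)
  step 1: add(add(SSZ, mul(Z, SSZ)), SZ)
  step 2: add(S(add(SZ, mul(Z, SSZ))), SZ)
  step 3: S(add(add(SZ, mul(Z, SSZ)), SZ))
  step 4: S(add(S(add(Z, mul(Z, SSZ))), SZ))
  step 5: S(S(add(add(Z, mul(Z, SSZ)), SZ)))
  step 6: S(S(add(mul(Z, SSZ), SZ)))
  step 7: S(S(add(Z, SZ)))
  step 8: SSSZ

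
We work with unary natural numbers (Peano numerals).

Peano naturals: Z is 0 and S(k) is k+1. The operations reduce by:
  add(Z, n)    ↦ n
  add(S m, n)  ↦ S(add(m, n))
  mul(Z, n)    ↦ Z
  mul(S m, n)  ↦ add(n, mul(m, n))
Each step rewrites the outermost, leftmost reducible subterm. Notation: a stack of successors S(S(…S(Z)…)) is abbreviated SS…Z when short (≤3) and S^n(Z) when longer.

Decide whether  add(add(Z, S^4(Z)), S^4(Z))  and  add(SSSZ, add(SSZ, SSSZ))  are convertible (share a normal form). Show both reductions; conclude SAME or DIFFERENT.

Answer: SAME — A ⇓ S^8(Z), B ⇓ S^8(Z)

Derivation:
Term A:
  start: add(add(Z, S^4(Z)), S^4(Z))
  →1  add(S^4(Z), S^4(Z))
  →2  S(add(SSSZ, S^4(Z)))
  →3  S(S(add(SSZ, S^4(Z))))
  →4  S(S(S(add(SZ, S^4(Z)))))
  →5  S(S(S(S(add(Z, S^4(Z))))))
  →6  S^8(Z)

Term B:
  start: add(SSSZ, add(SSZ, SSSZ))
  →1  S(add(SSZ, add(SSZ, SSSZ)))
  →2  S(S(add(SZ, add(SSZ, SSSZ))))
  →3  S(S(S(add(Z, add(SSZ, SSSZ)))))
  →4  S(S(S(add(SSZ, SSSZ))))
  →5  S(S(S(S(add(SZ, SSSZ)))))
  →6  S(S(S(S(S(add(Z, SSSZ))))))
  →7  S^8(Z)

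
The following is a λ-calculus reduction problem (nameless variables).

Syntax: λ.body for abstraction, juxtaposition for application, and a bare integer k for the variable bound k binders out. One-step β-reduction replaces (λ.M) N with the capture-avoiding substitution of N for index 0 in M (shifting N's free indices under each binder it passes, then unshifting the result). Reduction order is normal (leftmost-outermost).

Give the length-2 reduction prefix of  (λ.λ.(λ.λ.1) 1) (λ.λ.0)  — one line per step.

Answer: after 2 steps: λ.λ.λ.λ.0

Derivation:
  start: (λ.λ.(λ.λ.1) 1) (λ.λ.0)
  [1] λ.(λ.λ.1) (λ.λ.0)
  [2] λ.λ.λ.λ.0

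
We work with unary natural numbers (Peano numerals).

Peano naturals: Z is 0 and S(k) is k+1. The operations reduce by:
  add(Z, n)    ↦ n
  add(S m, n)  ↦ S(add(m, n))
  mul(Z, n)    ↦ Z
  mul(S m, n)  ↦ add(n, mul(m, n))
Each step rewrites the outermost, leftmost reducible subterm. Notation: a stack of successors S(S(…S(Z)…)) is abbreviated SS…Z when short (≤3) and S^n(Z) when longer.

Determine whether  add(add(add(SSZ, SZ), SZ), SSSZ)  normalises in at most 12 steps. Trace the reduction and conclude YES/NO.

Answer: YES — reaches normal form S^7(Z) in 12 ≤ 12 steps

Derivation:
  start: add(add(add(SSZ, SZ), SZ), SSSZ)
  [1] add(add(S(add(SZ, SZ)), SZ), SSSZ)
  [2] add(S(add(add(SZ, SZ), SZ)), SSSZ)
  [3] S(add(add(add(SZ, SZ), SZ), SSSZ))
  [4] S(add(add(S(add(Z, SZ)), SZ), SSSZ))
  [5] S(add(S(add(add(Z, SZ), SZ)), SSSZ))
  [6] S(S(add(add(add(Z, SZ), SZ), SSSZ)))
  [7] S(S(add(add(SZ, SZ), SSSZ)))
  [8] S(S(add(S(add(Z, SZ)), SSSZ)))
  [9] S(S(S(add(add(Z, SZ), SSSZ))))
  [10] S(S(S(add(SZ, SSSZ))))
  [11] S(S(S(S(add(Z, SSSZ)))))
  [12] S^7(Z)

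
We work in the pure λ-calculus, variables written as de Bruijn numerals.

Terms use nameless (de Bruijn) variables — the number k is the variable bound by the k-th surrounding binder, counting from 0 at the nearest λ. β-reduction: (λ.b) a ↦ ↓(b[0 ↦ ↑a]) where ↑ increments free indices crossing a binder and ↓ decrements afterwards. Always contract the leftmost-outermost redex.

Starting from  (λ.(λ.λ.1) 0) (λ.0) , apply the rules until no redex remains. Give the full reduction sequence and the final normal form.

  start: (λ.(λ.λ.1) 0) (λ.0)
  step 1: (λ.λ.1) (λ.0)
  step 2: λ.λ.0

Answer: normal form = λ.λ.0  (in 2 steps)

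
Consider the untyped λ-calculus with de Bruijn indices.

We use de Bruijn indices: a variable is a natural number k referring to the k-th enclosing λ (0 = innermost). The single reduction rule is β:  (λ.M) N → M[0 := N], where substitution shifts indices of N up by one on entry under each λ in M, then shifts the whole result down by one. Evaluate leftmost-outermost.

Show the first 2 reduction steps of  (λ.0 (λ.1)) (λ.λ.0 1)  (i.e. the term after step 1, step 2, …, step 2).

  start: (λ.0 (λ.1)) (λ.λ.0 1)
  [1] (λ.λ.0 1) (λ.λ.λ.0 1)
  [2] λ.0 (λ.λ.λ.0 1)

Answer: after 2 steps: λ.0 (λ.λ.λ.0 1)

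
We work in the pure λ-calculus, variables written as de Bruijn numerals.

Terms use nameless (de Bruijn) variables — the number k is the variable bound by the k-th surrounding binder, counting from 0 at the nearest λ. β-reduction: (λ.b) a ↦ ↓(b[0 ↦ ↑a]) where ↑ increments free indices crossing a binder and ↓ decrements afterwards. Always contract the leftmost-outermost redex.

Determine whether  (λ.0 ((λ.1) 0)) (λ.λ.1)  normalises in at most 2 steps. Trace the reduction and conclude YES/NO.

Answer: NO — after 2 steps the term is λ.(λ.λ.λ.1) (λ.λ.1), not yet normal

Reduction:
  start: (λ.0 ((λ.1) 0)) (λ.λ.1)
  [1] (λ.λ.1) ((λ.λ.λ.1) (λ.λ.1))
  [2] λ.(λ.λ.λ.1) (λ.λ.1)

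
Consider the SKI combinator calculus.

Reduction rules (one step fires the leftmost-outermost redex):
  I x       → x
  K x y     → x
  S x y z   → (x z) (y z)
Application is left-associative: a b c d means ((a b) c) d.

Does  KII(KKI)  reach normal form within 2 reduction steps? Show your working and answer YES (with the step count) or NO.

  start: KII(KKI)
  step 1: I(KKI)
  step 2: KKI

Answer: NO — after 2 steps the term is KKI, not yet normal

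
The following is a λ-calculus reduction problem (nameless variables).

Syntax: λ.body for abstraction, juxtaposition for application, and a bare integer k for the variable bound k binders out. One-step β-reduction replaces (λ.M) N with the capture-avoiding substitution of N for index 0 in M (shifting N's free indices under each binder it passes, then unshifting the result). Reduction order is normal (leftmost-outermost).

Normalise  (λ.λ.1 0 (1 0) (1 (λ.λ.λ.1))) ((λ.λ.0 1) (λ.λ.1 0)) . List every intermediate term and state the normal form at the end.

Answer: normal form = λ.0 (λ.λ.1 0) (0 (λ.λ.1 0)) (λ.λ.1)  (in 8 steps)

Reduction:
  start: (λ.λ.1 0 (1 0) (1 (λ.λ.λ.1))) ((λ.λ.0 1) (λ.λ.1 0))
  [1] λ.(λ.λ.0 1) (λ.λ.1 0) 0 ((λ.λ.0 1) (λ.λ.1 0) 0) ((λ.λ.0 1) (λ.λ.1 0) (λ.λ.λ.1))
  [2] λ.(λ.0 (λ.λ.1 0)) 0 ((λ.λ.0 1) (λ.λ.1 0) 0) ((λ.λ.0 1) (λ.λ.1 0) (λ.λ.λ.1))
  [3] λ.0 (λ.λ.1 0) ((λ.λ.0 1) (λ.λ.1 0) 0) ((λ.λ.0 1) (λ.λ.1 0) (λ.λ.λ.1))
  [4] λ.0 (λ.λ.1 0) ((λ.0 (λ.λ.1 0)) 0) ((λ.λ.0 1) (λ.λ.1 0) (λ.λ.λ.1))
  [5] λ.0 (λ.λ.1 0) (0 (λ.λ.1 0)) ((λ.λ.0 1) (λ.λ.1 0) (λ.λ.λ.1))
  [6] λ.0 (λ.λ.1 0) (0 (λ.λ.1 0)) ((λ.0 (λ.λ.1 0)) (λ.λ.λ.1))
  [7] λ.0 (λ.λ.1 0) (0 (λ.λ.1 0)) ((λ.λ.λ.1) (λ.λ.1 0))
  [8] λ.0 (λ.λ.1 0) (0 (λ.λ.1 0)) (λ.λ.1)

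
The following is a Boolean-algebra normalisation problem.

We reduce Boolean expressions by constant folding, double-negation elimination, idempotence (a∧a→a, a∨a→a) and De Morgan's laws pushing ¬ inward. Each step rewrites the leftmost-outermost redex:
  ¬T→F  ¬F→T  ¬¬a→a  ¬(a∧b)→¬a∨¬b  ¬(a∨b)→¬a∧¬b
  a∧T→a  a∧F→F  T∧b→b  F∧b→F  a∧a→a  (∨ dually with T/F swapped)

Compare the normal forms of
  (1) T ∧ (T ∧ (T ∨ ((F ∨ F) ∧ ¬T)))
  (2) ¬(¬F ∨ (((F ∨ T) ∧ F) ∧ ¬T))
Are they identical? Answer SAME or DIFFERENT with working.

Term A:
  start: T ∧ (T ∧ (T ∨ ((F ∨ F) ∧ ¬T)))
  step 1: T ∧ (T ∨ ((F ∨ F) ∧ ¬T))
  step 2: T ∨ ((F ∨ F) ∧ ¬T)
  step 3: T

Term B:
  start: ¬(¬F ∨ (((F ∨ T) ∧ F) ∧ ¬T))
  step 1: ¬¬F ∧ ¬(((F ∨ T) ∧ F) ∧ ¬T)
  step 2: F ∧ ¬(((F ∨ T) ∧ F) ∧ ¬T)
  step 3: F

Answer: DIFFERENT — A ⇓ T, B ⇓ F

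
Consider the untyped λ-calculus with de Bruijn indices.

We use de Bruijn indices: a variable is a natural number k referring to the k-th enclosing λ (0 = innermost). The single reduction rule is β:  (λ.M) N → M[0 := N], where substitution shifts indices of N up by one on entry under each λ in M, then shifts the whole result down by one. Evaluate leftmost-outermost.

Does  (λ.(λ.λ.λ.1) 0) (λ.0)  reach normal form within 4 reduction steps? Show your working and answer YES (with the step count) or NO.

Answer: YES — reaches normal form λ.λ.1 in 2 ≤ 4 steps

Derivation:
  start: (λ.(λ.λ.λ.1) 0) (λ.0)
  [1] (λ.λ.λ.1) (λ.0)
  [2] λ.λ.1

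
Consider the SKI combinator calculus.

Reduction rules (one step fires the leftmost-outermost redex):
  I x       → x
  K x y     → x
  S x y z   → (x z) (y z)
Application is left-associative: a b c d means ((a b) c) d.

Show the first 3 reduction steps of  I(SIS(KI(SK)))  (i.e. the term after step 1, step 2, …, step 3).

Answer: after 3 steps: KI(SK)(S(KI(SK)))

Working:
  start: I(SIS(KI(SK)))
  →1  SIS(KI(SK))
  →2  I(KI(SK))(S(KI(SK)))
  →3  KI(SK)(S(KI(SK)))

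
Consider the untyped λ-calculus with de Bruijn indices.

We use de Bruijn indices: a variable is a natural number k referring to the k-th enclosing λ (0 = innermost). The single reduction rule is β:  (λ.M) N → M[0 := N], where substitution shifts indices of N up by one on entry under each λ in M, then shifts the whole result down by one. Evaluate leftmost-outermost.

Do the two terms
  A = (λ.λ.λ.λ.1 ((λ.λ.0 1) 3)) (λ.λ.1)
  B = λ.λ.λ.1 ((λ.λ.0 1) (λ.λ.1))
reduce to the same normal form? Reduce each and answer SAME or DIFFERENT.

Term A:
  start: (λ.λ.λ.λ.1 ((λ.λ.0 1) 3)) (λ.λ.1)
  step 1: λ.λ.λ.1 ((λ.λ.0 1) (λ.λ.1))
  step 2: λ.λ.λ.1 (λ.0 (λ.λ.1))

Term B:
  start: λ.λ.λ.1 ((λ.λ.0 1) (λ.λ.1))
  step 1: λ.λ.λ.1 (λ.0 (λ.λ.1))

Answer: SAME — A ⇓ λ.λ.λ.1 (λ.0 (λ.λ.1)), B ⇓ λ.λ.λ.1 (λ.0 (λ.λ.1))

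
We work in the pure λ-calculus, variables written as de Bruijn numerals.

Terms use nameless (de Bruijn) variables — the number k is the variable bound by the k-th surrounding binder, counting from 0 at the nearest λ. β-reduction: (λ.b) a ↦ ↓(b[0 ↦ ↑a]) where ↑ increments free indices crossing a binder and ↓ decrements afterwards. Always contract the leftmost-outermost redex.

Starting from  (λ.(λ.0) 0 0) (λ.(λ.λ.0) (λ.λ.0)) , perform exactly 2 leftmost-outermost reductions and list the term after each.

Answer: after 2 steps: (λ.(λ.λ.0) (λ.λ.0)) (λ.(λ.λ.0) (λ.λ.0))

Derivation:
  start: (λ.(λ.0) 0 0) (λ.(λ.λ.0) (λ.λ.0))
  →1  (λ.0) (λ.(λ.λ.0) (λ.λ.0)) (λ.(λ.λ.0) (λ.λ.0))
  →2  (λ.(λ.λ.0) (λ.λ.0)) (λ.(λ.λ.0) (λ.λ.0))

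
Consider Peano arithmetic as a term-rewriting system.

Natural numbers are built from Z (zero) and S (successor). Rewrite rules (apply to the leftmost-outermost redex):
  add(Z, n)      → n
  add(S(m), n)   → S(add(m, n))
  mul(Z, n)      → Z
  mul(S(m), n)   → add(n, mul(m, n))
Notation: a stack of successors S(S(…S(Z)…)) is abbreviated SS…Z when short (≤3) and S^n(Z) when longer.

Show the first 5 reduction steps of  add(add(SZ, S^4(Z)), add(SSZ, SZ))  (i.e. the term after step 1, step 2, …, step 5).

Answer: after 5 steps: S(S(S(add(SSZ, add(SSZ, SZ)))))

Derivation:
  start: add(add(SZ, S^4(Z)), add(SSZ, SZ))
  [1] add(S(add(Z, S^4(Z))), add(SSZ, SZ))
  [2] S(add(add(Z, S^4(Z)), add(SSZ, SZ)))
  [3] S(add(S^4(Z), add(SSZ, SZ)))
  [4] S(S(add(SSSZ, add(SSZ, SZ))))
  [5] S(S(S(add(SSZ, add(SSZ, SZ)))))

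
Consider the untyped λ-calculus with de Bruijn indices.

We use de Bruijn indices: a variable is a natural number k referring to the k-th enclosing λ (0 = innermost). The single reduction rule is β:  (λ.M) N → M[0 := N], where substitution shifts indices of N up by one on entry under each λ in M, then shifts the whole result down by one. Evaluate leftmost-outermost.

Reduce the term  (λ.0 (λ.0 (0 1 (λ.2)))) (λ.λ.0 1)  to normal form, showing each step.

  start: (λ.0 (λ.0 (0 1 (λ.2)))) (λ.λ.0 1)
  step 1: (λ.λ.0 1) (λ.0 (0 (λ.λ.0 1) (λ.λ.λ.0 1)))
  step 2: λ.0 (λ.0 (0 (λ.λ.0 1) (λ.λ.λ.0 1)))

Answer: normal form = λ.0 (λ.0 (0 (λ.λ.0 1) (λ.λ.λ.0 1)))  (in 2 steps)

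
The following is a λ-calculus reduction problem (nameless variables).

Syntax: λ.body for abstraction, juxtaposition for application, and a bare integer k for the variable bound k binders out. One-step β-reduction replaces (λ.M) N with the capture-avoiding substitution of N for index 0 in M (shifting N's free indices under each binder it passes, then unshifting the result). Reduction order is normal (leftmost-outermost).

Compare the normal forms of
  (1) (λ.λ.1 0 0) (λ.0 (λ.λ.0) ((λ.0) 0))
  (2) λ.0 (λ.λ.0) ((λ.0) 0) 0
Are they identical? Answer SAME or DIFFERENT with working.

Answer: SAME — A ⇓ λ.0 (λ.λ.0) 0 0, B ⇓ λ.0 (λ.λ.0) 0 0

Working:
Term A:
  start: (λ.λ.1 0 0) (λ.0 (λ.λ.0) ((λ.0) 0))
  [1] λ.(λ.0 (λ.λ.0) ((λ.0) 0)) 0 0
  [2] λ.0 (λ.λ.0) ((λ.0) 0) 0
  [3] λ.0 (λ.λ.0) 0 0

Term B:
  start: λ.0 (λ.λ.0) ((λ.0) 0) 0
  [1] λ.0 (λ.λ.0) 0 0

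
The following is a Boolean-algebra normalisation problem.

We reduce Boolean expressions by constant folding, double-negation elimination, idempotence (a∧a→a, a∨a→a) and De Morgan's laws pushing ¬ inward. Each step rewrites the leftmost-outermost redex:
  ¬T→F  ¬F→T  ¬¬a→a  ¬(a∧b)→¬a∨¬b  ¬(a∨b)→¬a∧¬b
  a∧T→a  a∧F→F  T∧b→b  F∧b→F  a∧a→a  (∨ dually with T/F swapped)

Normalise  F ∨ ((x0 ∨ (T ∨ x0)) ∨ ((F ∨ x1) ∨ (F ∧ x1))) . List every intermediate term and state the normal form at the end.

Answer: normal form = T  (in 4 steps)

Reduction:
  start: F ∨ ((x0 ∨ (T ∨ x0)) ∨ ((F ∨ x1) ∨ (F ∧ x1)))
  →1  (x0 ∨ (T ∨ x0)) ∨ ((F ∨ x1) ∨ (F ∧ x1))
  →2  (x0 ∨ T) ∨ ((F ∨ x1) ∨ (F ∧ x1))
  →3  T ∨ ((F ∨ x1) ∨ (F ∧ x1))
  →4  T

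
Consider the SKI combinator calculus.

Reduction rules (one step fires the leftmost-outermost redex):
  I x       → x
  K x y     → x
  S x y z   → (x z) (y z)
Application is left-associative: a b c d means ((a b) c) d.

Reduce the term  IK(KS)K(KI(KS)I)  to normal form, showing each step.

Answer: normal form = S  (in 3 steps)

Reduction:
  start: IK(KS)K(KI(KS)I)
  step 1: K(KS)K(KI(KS)I)
  step 2: KS(KI(KS)I)
  step 3: S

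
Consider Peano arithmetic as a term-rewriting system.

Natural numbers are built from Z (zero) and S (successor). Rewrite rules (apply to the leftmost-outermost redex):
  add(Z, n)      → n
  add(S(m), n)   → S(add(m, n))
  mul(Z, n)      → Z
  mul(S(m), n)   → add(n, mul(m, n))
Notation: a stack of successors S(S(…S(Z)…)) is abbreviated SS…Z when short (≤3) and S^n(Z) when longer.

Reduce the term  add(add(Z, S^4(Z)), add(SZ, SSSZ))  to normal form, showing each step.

Answer: normal form = S^8(Z)  (in 8 steps)

Working:
  start: add(add(Z, S^4(Z)), add(SZ, SSSZ))
  [1] add(S^4(Z), add(SZ, SSSZ))
  [2] S(add(SSSZ, add(SZ, SSSZ)))
  [3] S(S(add(SSZ, add(SZ, SSSZ))))
  [4] S(S(S(add(SZ, add(SZ, SSSZ)))))
  [5] S(S(S(S(add(Z, add(SZ, SSSZ))))))
  [6] S(S(S(S(add(SZ, SSSZ)))))
  [7] S(S(S(S(S(add(Z, SSSZ))))))
  [8] S^8(Z)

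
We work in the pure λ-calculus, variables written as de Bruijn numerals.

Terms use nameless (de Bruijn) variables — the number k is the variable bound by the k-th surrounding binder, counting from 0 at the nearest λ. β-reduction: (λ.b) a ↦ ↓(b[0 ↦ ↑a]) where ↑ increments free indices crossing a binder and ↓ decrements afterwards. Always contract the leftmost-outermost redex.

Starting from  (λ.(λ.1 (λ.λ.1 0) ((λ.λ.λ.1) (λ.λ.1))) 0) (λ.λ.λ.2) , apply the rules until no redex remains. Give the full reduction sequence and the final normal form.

Answer: normal form = λ.λ.λ.1 0  (in 4 steps)

Derivation:
  start: (λ.(λ.1 (λ.λ.1 0) ((λ.λ.λ.1) (λ.λ.1))) 0) (λ.λ.λ.2)
  →1  (λ.(λ.λ.λ.2) (λ.λ.1 0) ((λ.λ.λ.1) (λ.λ.1))) (λ.λ.λ.2)
  →2  (λ.λ.λ.2) (λ.λ.1 0) ((λ.λ.λ.1) (λ.λ.1))
  →3  (λ.λ.λ.λ.1 0) ((λ.λ.λ.1) (λ.λ.1))
  →4  λ.λ.λ.1 0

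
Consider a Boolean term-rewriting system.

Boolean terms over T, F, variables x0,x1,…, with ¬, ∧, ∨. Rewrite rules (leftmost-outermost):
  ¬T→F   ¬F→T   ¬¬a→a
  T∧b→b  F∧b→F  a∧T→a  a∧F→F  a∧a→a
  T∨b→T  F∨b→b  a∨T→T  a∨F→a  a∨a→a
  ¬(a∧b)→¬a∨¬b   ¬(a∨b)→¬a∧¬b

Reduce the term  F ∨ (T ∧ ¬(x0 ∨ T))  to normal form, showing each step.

  start: F ∨ (T ∧ ¬(x0 ∨ T))
  [1] T ∧ ¬(x0 ∨ T)
  [2] ¬(x0 ∨ T)
  [3] ¬x0 ∧ ¬T
  [4] ¬x0 ∧ F
  [5] F

Answer: normal form = F  (in 5 steps)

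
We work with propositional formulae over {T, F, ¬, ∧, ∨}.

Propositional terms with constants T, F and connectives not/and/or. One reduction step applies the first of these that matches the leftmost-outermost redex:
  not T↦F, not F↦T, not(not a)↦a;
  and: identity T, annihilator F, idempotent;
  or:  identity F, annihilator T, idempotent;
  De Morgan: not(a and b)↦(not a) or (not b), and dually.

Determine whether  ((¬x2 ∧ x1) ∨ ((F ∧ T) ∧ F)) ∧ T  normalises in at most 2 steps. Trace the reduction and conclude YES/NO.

Answer: NO — after 2 steps the term is (¬x2 ∧ x1) ∨ F, not yet normal

Reduction:
  start: ((¬x2 ∧ x1) ∨ ((F ∧ T) ∧ F)) ∧ T
  [1] (¬x2 ∧ x1) ∨ ((F ∧ T) ∧ F)
  [2] (¬x2 ∧ x1) ∨ F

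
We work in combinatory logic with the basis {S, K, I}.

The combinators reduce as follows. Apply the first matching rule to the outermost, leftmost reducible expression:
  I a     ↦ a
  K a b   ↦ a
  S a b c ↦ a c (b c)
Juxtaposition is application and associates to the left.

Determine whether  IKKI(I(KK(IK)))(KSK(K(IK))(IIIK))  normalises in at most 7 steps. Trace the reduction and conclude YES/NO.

Answer: YES — reaches normal form K in 5 ≤ 7 steps

Reduction:
  start: IKKI(I(KK(IK)))(KSK(K(IK))(IIIK))
  →1  KKI(I(KK(IK)))(KSK(K(IK))(IIIK))
  →2  K(I(KK(IK)))(KSK(K(IK))(IIIK))
  →3  I(KK(IK))
  →4  KK(IK)
  →5  K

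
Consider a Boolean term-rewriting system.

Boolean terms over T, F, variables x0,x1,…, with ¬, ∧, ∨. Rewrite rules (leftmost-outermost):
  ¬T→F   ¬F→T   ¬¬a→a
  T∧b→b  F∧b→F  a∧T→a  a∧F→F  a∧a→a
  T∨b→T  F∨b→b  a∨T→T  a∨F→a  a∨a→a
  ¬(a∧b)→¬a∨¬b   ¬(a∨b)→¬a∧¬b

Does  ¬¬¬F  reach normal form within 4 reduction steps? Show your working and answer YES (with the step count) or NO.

  start: ¬¬¬F
  →1  ¬F
  →2  T

Answer: YES — reaches normal form T in 2 ≤ 4 steps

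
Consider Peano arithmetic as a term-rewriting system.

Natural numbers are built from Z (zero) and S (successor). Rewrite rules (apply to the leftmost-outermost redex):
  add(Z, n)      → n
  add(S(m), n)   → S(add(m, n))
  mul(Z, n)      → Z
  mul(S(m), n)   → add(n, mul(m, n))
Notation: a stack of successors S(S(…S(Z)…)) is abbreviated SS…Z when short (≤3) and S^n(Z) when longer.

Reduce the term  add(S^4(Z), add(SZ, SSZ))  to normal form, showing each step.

Answer: normal form = S^7(Z)  (in 7 steps)

Working:
  start: add(S^4(Z), add(SZ, SSZ))
  →1  S(add(SSSZ, add(SZ, SSZ)))
  →2  S(S(add(SSZ, add(SZ, SSZ))))
  →3  S(S(S(add(SZ, add(SZ, SSZ)))))
  →4  S(S(S(S(add(Z, add(SZ, SSZ))))))
  →5  S(S(S(S(add(SZ, SSZ)))))
  →6  S(S(S(S(S(add(Z, SSZ))))))
  →7  S^7(Z)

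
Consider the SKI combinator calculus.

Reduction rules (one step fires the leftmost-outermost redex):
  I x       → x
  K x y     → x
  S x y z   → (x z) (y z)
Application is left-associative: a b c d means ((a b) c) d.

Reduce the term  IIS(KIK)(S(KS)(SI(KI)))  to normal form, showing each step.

Answer: normal form = SI(S(KS)(SI(KI)))  (in 3 steps)

Reduction:
  start: IIS(KIK)(S(KS)(SI(KI)))
  →1  IS(KIK)(S(KS)(SI(KI)))
  →2  S(KIK)(S(KS)(SI(KI)))
  →3  SI(S(KS)(SI(KI)))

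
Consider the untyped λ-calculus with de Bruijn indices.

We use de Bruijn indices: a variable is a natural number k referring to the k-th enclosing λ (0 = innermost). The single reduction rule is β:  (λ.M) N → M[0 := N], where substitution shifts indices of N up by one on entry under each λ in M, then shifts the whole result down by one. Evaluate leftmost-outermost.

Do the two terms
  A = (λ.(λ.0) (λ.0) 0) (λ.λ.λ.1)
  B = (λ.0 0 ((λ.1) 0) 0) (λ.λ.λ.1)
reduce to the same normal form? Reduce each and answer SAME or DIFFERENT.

Answer: SAME — A ⇓ λ.λ.λ.1, B ⇓ λ.λ.λ.1

Working:
Term A:
  start: (λ.(λ.0) (λ.0) 0) (λ.λ.λ.1)
  →1  (λ.0) (λ.0) (λ.λ.λ.1)
  →2  (λ.0) (λ.λ.λ.1)
  →3  λ.λ.λ.1

Term B:
  start: (λ.0 0 ((λ.1) 0) 0) (λ.λ.λ.1)
  →1  (λ.λ.λ.1) (λ.λ.λ.1) ((λ.λ.λ.λ.1) (λ.λ.λ.1)) (λ.λ.λ.1)
  →2  (λ.λ.1) ((λ.λ.λ.λ.1) (λ.λ.λ.1)) (λ.λ.λ.1)
  →3  (λ.(λ.λ.λ.λ.1) (λ.λ.λ.1)) (λ.λ.λ.1)
  →4  (λ.λ.λ.λ.1) (λ.λ.λ.1)
  →5  λ.λ.λ.1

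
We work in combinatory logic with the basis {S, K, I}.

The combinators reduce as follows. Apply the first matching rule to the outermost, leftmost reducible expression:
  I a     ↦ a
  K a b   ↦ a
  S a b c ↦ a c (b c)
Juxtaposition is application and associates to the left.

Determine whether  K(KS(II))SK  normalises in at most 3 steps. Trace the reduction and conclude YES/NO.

Answer: YES — reaches normal form SK in 2 ≤ 3 steps

Reduction:
  start: K(KS(II))SK
  step 1: KS(II)K
  step 2: SK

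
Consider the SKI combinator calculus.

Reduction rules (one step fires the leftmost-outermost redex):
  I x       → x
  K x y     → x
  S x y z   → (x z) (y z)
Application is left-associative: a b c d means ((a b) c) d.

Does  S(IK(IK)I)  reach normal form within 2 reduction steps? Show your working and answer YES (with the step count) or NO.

Answer: NO — after 2 steps the term is S(IK), not yet normal

Derivation:
  start: S(IK(IK)I)
  [1] S(K(IK)I)
  [2] S(IK)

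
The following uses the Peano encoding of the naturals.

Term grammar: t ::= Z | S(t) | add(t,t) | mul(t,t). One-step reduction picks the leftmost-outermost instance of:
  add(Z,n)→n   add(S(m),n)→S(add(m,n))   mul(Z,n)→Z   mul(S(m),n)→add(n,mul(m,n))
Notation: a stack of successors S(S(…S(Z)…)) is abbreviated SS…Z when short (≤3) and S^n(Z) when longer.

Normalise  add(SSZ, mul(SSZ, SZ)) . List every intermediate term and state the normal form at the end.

  start: add(SSZ, mul(SSZ, SZ))
  step 1: S(add(SZ, mul(SSZ, SZ)))
  step 2: S(S(add(Z, mul(SSZ, SZ))))
  step 3: S(S(mul(SSZ, SZ)))
  step 4: S(S(add(SZ, mul(SZ, SZ))))
  step 5: S(S(S(add(Z, mul(SZ, SZ)))))
  step 6: S(S(S(mul(SZ, SZ))))
  step 7: S(S(S(add(SZ, mul(Z, SZ)))))
  step 8: S(S(S(S(add(Z, mul(Z, SZ))))))
  step 9: S(S(S(S(mul(Z, SZ)))))
  step 10: S^4(Z)

Answer: normal form = S^4(Z)  (in 10 steps)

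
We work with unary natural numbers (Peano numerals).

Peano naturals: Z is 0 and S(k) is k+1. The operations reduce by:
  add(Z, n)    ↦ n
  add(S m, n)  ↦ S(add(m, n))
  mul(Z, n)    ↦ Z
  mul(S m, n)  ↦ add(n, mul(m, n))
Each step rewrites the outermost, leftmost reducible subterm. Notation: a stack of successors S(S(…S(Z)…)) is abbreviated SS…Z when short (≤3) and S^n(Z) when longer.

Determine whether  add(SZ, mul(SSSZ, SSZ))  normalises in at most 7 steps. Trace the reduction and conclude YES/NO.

  start: add(SZ, mul(SSSZ, SSZ))
  →1  S(add(Z, mul(SSSZ, SSZ)))
  →2  S(mul(SSSZ, SSZ))
  →3  S(add(SSZ, mul(SSZ, SSZ)))
  →4  S(S(add(SZ, mul(SSZ, SSZ))))
  →5  S(S(S(add(Z, mul(SSZ, SSZ)))))
  →6  S(S(S(mul(SSZ, SSZ))))
  →7  S(S(S(add(SSZ, mul(SZ, SSZ)))))

Answer: NO — after 7 steps the term is S(S(S(add(SSZ, mul(SZ, SSZ))))), not yet normal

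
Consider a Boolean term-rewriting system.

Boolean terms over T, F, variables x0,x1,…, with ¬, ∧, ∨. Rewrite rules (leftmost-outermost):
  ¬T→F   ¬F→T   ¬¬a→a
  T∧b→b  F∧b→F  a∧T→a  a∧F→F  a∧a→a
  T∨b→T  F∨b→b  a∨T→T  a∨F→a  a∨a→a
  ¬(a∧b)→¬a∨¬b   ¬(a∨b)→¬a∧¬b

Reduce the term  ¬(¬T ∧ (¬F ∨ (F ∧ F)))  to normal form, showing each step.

  start: ¬(¬T ∧ (¬F ∨ (F ∧ F)))
  →1  ¬¬T ∨ ¬(¬F ∨ (F ∧ F))
  →2  T ∨ ¬(¬F ∨ (F ∧ F))
  →3  T

Answer: normal form = T  (in 3 steps)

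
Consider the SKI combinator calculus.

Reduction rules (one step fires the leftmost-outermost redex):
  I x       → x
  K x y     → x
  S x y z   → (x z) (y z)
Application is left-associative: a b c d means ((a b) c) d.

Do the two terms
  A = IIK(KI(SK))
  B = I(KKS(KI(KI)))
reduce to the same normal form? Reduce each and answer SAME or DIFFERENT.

Term A:
  start: IIK(KI(SK))
  →1  IK(KI(SK))
  →2  K(KI(SK))
  →3  KI

Term B:
  start: I(KKS(KI(KI)))
  →1  KKS(KI(KI))
  →2  K(KI(KI))
  →3  KI

Answer: SAME — A ⇓ KI, B ⇓ KI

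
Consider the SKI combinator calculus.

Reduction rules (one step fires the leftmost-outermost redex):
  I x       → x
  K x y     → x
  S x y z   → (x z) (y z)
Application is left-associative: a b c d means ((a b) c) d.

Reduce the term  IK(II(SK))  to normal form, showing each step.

  start: IK(II(SK))
  step 1: K(II(SK))
  step 2: K(I(SK))
  step 3: K(SK)

Answer: normal form = K(SK)  (in 3 steps)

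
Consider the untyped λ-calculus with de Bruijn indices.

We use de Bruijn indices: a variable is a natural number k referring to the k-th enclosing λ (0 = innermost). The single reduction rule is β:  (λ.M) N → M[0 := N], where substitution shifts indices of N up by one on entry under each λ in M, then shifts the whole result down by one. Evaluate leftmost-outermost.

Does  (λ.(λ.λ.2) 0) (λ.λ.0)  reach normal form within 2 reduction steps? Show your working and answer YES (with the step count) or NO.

  start: (λ.(λ.λ.2) 0) (λ.λ.0)
  [1] (λ.λ.λ.λ.0) (λ.λ.0)
  [2] λ.λ.λ.0

Answer: YES — reaches normal form λ.λ.λ.0 in 2 ≤ 2 steps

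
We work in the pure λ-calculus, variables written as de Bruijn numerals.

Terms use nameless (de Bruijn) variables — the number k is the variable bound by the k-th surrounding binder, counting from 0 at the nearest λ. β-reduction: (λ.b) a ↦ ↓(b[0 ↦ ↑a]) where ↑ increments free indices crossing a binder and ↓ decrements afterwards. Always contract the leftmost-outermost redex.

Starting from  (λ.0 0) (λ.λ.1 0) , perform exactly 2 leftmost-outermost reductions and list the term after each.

Answer: after 2 steps: λ.(λ.λ.1 0) 0

Working:
  start: (λ.0 0) (λ.λ.1 0)
  →1  (λ.λ.1 0) (λ.λ.1 0)
  →2  λ.(λ.λ.1 0) 0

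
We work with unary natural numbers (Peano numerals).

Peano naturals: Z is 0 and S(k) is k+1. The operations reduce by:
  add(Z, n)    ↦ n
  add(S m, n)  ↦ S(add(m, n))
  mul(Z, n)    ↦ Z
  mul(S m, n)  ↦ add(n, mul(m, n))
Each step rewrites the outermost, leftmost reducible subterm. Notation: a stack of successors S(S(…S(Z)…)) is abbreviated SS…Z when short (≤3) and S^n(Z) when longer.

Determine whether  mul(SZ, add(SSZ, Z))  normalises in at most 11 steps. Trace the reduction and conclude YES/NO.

Answer: YES — reaches normal form SSZ in 8 ≤ 11 steps

Derivation:
  start: mul(SZ, add(SSZ, Z))
  [1] add(add(SSZ, Z), mul(Z, add(SSZ, Z)))
  [2] add(S(add(SZ, Z)), mul(Z, add(SSZ, Z)))
  [3] S(add(add(SZ, Z), mul(Z, add(SSZ, Z))))
  [4] S(add(S(add(Z, Z)), mul(Z, add(SSZ, Z))))
  [5] S(S(add(add(Z, Z), mul(Z, add(SSZ, Z)))))
  [6] S(S(add(Z, mul(Z, add(SSZ, Z)))))
  [7] S(S(mul(Z, add(SSZ, Z))))
  [8] SSZ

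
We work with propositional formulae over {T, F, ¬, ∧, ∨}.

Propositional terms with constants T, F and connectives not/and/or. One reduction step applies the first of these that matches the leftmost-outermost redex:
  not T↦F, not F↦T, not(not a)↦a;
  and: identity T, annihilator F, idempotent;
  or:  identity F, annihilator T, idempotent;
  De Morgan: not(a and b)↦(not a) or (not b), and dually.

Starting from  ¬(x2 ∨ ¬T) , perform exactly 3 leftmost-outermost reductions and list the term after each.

Answer: after 3 steps: ¬x2

Working:
  start: ¬(x2 ∨ ¬T)
  step 1: ¬x2 ∧ ¬¬T
  step 2: ¬x2 ∧ T
  step 3: ¬x2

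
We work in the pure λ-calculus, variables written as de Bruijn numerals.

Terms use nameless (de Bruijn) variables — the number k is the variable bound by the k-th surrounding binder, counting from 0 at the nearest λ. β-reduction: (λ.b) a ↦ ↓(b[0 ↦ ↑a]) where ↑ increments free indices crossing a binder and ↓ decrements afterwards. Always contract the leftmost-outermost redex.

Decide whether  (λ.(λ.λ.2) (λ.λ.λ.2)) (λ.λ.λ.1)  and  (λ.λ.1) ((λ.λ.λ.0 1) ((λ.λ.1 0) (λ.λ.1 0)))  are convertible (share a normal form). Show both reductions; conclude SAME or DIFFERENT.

Term A:
  start: (λ.(λ.λ.2) (λ.λ.λ.2)) (λ.λ.λ.1)
  [1] (λ.λ.λ.λ.λ.1) (λ.λ.λ.2)
  [2] λ.λ.λ.λ.1

Term B:
  start: (λ.λ.1) ((λ.λ.λ.0 1) ((λ.λ.1 0) (λ.λ.1 0)))
  [1] λ.(λ.λ.λ.0 1) ((λ.λ.1 0) (λ.λ.1 0))
  [2] λ.λ.λ.0 1

Answer: DIFFERENT — A ⇓ λ.λ.λ.λ.1, B ⇓ λ.λ.λ.0 1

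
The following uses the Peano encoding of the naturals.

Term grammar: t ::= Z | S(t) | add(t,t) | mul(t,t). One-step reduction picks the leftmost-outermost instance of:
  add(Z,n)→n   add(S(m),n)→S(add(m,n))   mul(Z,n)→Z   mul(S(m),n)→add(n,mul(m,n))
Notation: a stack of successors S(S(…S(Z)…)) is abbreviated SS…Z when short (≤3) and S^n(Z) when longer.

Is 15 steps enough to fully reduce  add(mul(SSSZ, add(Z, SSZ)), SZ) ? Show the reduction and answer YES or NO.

Answer: NO — after 15 steps the term is S(S(S(S(add(add(add(Z, SSZ), mul(Z, add(Z, SSZ))), SZ))))), not yet normal

Derivation:
  start: add(mul(SSSZ, add(Z, SSZ)), SZ)
  [1] add(add(add(Z, SSZ), mul(SSZ, add(Z, SSZ))), SZ)
  [2] add(add(SSZ, mul(SSZ, add(Z, SSZ))), SZ)
  [3] add(S(add(SZ, mul(SSZ, add(Z, SSZ)))), SZ)
  [4] S(add(add(SZ, mul(SSZ, add(Z, SSZ))), SZ))
  [5] S(add(S(add(Z, mul(SSZ, add(Z, SSZ)))), SZ))
  [6] S(S(add(add(Z, mul(SSZ, add(Z, SSZ))), SZ)))
  [7] S(S(add(mul(SSZ, add(Z, SSZ)), SZ)))
  [8] S(S(add(add(add(Z, SSZ), mul(SZ, add(Z, SSZ))), SZ)))
  [9] S(S(add(add(SSZ, mul(SZ, add(Z, SSZ))), SZ)))
  [10] S(S(add(S(add(SZ, mul(SZ, add(Z, SSZ)))), SZ)))
  [11] S(S(S(add(add(SZ, mul(SZ, add(Z, SSZ))), SZ))))
  [12] S(S(S(add(S(add(Z, mul(SZ, add(Z, SSZ)))), SZ))))
  [13] S(S(S(S(add(add(Z, mul(SZ, add(Z, SSZ))), SZ)))))
  [14] S(S(S(S(add(mul(SZ, add(Z, SSZ)), SZ)))))
  [15] S(S(S(S(add(add(add(Z, SSZ), mul(Z, add(Z, SSZ))), SZ)))))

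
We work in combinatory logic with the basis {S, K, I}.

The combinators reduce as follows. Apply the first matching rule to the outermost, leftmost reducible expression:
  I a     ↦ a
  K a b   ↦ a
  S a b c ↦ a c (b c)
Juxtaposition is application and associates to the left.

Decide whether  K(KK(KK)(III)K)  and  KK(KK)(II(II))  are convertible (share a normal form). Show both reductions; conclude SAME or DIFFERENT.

Term A:
  start: K(KK(KK)(III)K)
  →1  K(K(III)K)
  →2  K(III)
  →3  K(II)
  →4  KI

Term B:
  start: KK(KK)(II(II))
  →1  K(II(II))
  →2  K(I(II))
  →3  K(II)
  →4  KI

Answer: SAME — A ⇓ KI, B ⇓ KI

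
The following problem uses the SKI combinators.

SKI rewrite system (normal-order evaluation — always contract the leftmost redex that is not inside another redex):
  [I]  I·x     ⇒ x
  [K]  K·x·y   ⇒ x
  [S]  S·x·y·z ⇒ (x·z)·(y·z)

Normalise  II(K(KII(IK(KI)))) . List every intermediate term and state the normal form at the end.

  start: II(K(KII(IK(KI))))
  →1  I(K(KII(IK(KI))))
  →2  K(KII(IK(KI)))
  →3  K(I(IK(KI)))
  →4  K(IK(KI))
  →5  K(K(KI))

Answer: normal form = K(K(KI))  (in 5 steps)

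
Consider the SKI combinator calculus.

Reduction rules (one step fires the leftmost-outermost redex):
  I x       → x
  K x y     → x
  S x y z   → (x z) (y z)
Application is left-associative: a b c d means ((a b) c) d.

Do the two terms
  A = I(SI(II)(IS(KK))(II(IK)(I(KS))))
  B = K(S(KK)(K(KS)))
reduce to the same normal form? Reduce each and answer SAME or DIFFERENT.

Answer: SAME — A ⇓ K(S(KK)(K(KS))), B ⇓ K(S(KK)(K(KS)))

Derivation:
Term A:
  start: I(SI(II)(IS(KK))(II(IK)(I(KS))))
  step 1: SI(II)(IS(KK))(II(IK)(I(KS)))
  step 2: I(IS(KK))(II(IS(KK)))(II(IK)(I(KS)))
  step 3: IS(KK)(II(IS(KK)))(II(IK)(I(KS)))
  step 4: S(KK)(II(IS(KK)))(II(IK)(I(KS)))
  step 5: KK(II(IK)(I(KS)))(II(IS(KK))(II(IK)(I(KS))))
  step 6: K(II(IS(KK))(II(IK)(I(KS))))
  step 7: K(I(IS(KK))(II(IK)(I(KS))))
  step 8: K(IS(KK)(II(IK)(I(KS))))
  step 9: K(S(KK)(II(IK)(I(KS))))
  step 10: K(S(KK)(I(IK)(I(KS))))
  step 11: K(S(KK)(IK(I(KS))))
  step 12: K(S(KK)(K(I(KS))))
  step 13: K(S(KK)(K(KS)))

Term B:
  start: K(S(KK)(K(KS)))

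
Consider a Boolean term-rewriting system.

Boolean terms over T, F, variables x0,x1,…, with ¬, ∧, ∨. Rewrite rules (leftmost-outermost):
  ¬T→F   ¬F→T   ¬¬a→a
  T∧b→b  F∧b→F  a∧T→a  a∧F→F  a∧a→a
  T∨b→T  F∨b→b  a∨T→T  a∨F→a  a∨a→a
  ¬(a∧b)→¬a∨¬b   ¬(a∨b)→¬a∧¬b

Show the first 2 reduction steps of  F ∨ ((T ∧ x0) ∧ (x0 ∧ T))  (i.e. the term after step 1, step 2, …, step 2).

Answer: after 2 steps: x0 ∧ (x0 ∧ T)

Derivation:
  start: F ∨ ((T ∧ x0) ∧ (x0 ∧ T))
  [1] (T ∧ x0) ∧ (x0 ∧ T)
  [2] x0 ∧ (x0 ∧ T)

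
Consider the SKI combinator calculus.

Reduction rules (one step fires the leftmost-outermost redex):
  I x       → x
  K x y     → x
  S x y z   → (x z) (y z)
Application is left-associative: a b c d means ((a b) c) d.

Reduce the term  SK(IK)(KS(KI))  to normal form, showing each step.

  start: SK(IK)(KS(KI))
  [1] K(KS(KI))(IK(KS(KI)))
  [2] KS(KI)
  [3] S

Answer: normal form = S  (in 3 steps)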